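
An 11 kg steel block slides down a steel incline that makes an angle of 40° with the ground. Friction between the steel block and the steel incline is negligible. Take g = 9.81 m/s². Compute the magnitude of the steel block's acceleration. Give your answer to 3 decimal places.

Resolving the weight along the incline: the component pulling the steel block down the slope is mg sin 40° = 11 × 9.81 × 0.6428 = 69.365 N, and the normal force is N = mg cos 40° = 11 × 9.81 × 0.7660 = 82.659 N.
With no friction the net force along the incline is 69.365 N, so a = g sin 40° = 69.365 / 11 = 6.3059 m/s².

6.306 m/s²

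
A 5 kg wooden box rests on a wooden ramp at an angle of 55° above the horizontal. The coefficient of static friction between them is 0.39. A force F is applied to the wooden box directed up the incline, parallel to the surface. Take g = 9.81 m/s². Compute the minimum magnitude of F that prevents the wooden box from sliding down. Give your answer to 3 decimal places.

29.207 N

The normal force is N = mg cos 55° = 28.134 N. With F at its minimum the wooden box is on the verge of sliding down, so static friction is at its maximum μ_s N = 0.39 × 28.134 = 10.972 N and acts up the slope.
Equilibrium along the incline: F + μ_s N = mg sin 55°, so F = 40.179 − 10.972 = 29.207 N.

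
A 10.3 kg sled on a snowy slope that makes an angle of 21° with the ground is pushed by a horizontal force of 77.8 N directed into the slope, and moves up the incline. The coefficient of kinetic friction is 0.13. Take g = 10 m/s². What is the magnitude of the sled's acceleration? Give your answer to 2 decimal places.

1.90 m/s²

The horizontal push has components F cos 21° = 77.8 × 0.9336 = 72.634 N up the incline and F sin 21° = 77.8 × 0.3584 = 27.884 N pressing into the surface.
The normal force is therefore N = mg cos 21° + F sin 21° = 96.161 + 27.884 = 124.045 N, and kinetic friction down the slope is μN = 0.13 × 124.045 = 16.126 N.
Along the incline: F cos 21° − mg sin 21° − μN = ma, so 72.634 − 36.915 − 16.126 = 10.3 a, giving a = 1.9022 m/s².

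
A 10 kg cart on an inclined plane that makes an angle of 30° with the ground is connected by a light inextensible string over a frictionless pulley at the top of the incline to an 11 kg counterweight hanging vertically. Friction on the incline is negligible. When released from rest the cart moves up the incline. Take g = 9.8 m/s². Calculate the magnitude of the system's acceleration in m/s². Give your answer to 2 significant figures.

2.8 m/s²

For the cart on the incline: the weight component along the slope is m₁g sin 30° = 10 × 9.8 × 0.5000 = 49.000 N and the normal force is N = m₁g cos 30° = 84.870 N.
Newton's second law for the cart (up-slope positive): T − 49.000 = 10 a. For the hanging counterweight (downward positive): 11 × 9.8 − T = 11 a.
Adding the two equations eliminates T: 58.800 = 21 a, so a = 2.8000 m/s².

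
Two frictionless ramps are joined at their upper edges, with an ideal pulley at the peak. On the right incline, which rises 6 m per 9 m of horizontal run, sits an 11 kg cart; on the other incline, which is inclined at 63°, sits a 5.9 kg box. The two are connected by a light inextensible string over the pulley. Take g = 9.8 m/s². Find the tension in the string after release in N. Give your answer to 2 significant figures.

Resolve each weight along its own incline: the 11 kg mass has component 11 × 9.8 × sin 33.69° = 59.797 N down its slope, and the 5.9 kg mass has 5.9 × 9.8 × sin 63° = 51.518 N down its slope.
The 11 kg side's 59.797 N exceeds the other side's 51.518 N, so that mass slides down and the 5.9 kg mass slides up. Taking that direction as positive, Newton's second law for the whole system gives 59.797 − 51.518 = (11 + 5.9) a, so a = 8.279 / 16.9 = 0.4899 m/s².
For the 5.9 kg mass (up-slope positive): T − 51.518 = 5.9 × 0.4899, so T = 54.408 N.

54 N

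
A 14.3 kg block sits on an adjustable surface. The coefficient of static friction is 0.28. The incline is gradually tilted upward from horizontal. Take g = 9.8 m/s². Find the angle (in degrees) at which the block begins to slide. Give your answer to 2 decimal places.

15.64°

At the threshold of sliding, static friction is at its maximum μ_s N and exactly balances the weight component along the incline: mg sin θ = μ_s mg cos θ.
Hence tan θ = μ_s = 0.28, so θ = arctan(0.28) = 15.6422°.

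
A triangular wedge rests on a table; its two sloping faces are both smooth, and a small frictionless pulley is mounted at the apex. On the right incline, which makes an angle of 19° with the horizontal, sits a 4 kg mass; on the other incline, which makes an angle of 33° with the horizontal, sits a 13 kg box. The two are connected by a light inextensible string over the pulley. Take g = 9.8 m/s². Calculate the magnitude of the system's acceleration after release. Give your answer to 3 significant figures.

Resolve each weight along its own incline: the 4 kg mass has component 4 × 9.8 × sin 19° = 12.762 N down its slope, and the 13 kg mass has 13 × 9.8 × sin 33° = 69.387 N down its slope.
The 13 kg side's 69.387 N exceeds the other side's 12.762 N, so that mass slides down and the 4 kg mass slides up. Taking that direction as positive, Newton's second law for the whole system gives 69.387 − 12.762 = (4 + 13) a, so a = 56.625 / 17 = 3.3309 m/s².

3.33 m/s²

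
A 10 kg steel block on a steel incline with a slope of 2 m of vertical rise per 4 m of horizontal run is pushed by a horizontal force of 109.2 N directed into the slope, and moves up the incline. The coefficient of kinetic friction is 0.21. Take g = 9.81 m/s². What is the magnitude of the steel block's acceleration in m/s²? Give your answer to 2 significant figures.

2.5 m/s²

The horizontal push has components F cos 26.57° = 109.2 × 0.8944 = 97.668 N up the incline and F sin 26.57° = 109.2 × 0.4472 = 48.834 N pressing into the surface.
The normal force is therefore N = mg cos 26.57° + F sin 26.57° = 87.741 + 48.834 = 136.575 N, and kinetic friction down the slope is μN = 0.21 × 136.575 = 28.681 N.
Along the incline: F cos 26.57° − mg sin 26.57° − μN = ma, so 97.668 − 43.870 − 28.681 = 10 a, giving a = 2.5117 m/s².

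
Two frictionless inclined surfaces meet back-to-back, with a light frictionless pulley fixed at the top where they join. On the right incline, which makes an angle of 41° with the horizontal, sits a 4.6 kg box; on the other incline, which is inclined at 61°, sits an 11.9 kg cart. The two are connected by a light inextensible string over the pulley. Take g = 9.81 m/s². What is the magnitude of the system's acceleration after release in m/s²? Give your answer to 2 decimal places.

4.39 m/s²

Resolve each weight along its own incline: the 4.6 kg mass has component 4.6 × 9.81 × sin 41° = 29.605 N down its slope, and the 11.9 kg mass has 11.9 × 9.81 × sin 61° = 102.102 N down its slope.
The 11.9 kg side's 102.102 N exceeds the other side's 29.605 N, so that mass slides down and the 4.6 kg mass slides up. Taking that direction as positive, Newton's second law for the whole system gives 102.102 − 29.605 = (4.6 + 11.9) a, so a = 72.497 / 16.5 = 4.3938 m/s².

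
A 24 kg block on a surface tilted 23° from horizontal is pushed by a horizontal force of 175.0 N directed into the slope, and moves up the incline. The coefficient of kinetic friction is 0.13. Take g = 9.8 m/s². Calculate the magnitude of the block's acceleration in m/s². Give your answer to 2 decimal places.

1.34 m/s²

The horizontal push has components F cos 23° = 175.0 × 0.9205 = 161.088 N up the incline and F sin 23° = 175.0 × 0.3907 = 68.373 N pressing into the surface.
The normal force is therefore N = mg cos 23° + F sin 23° = 216.502 + 68.373 = 284.875 N, and kinetic friction down the slope is μN = 0.13 × 284.875 = 37.034 N.
Along the incline: F cos 23° − mg sin 23° − μN = ma, so 161.088 − 91.893 − 37.034 = 24 a, giving a = 1.3400 m/s².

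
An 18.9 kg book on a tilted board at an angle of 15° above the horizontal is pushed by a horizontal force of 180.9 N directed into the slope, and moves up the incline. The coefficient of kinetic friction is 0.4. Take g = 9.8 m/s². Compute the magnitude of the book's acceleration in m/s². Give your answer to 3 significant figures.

1.93 m/s²

The horizontal push has components F cos 15° = 180.9 × 0.9659 = 174.731 N up the incline and F sin 15° = 180.9 × 0.2588 = 46.817 N pressing into the surface.
The normal force is therefore N = mg cos 15° + F sin 15° = 178.904 + 46.817 = 225.721 N, and kinetic friction down the slope is μN = 0.4 × 225.721 = 90.288 N.
Along the incline: F cos 15° − mg sin 15° − μN = ma, so 174.731 − 47.935 − 90.288 = 18.9 a, giving a = 1.9316 m/s².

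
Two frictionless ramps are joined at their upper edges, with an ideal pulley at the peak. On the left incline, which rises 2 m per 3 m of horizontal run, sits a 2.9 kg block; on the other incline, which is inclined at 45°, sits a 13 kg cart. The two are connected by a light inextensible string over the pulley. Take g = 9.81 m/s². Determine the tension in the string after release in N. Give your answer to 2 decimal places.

29.35 N

Resolve each weight along its own incline: the 2.9 kg mass has component 2.9 × 9.81 × sin 33.69° = 15.781 N down its slope, and the 13 kg mass has 13 × 9.81 × sin 45° = 90.177 N down its slope.
The 13 kg side's 90.177 N exceeds the other side's 15.781 N, so that mass slides down and the 2.9 kg mass slides up. Taking that direction as positive, Newton's second law for the whole system gives 90.177 − 15.781 = (2.9 + 13) a, so a = 74.396 / 15.9 = 4.6790 m/s².
For the 2.9 kg mass (up-slope positive): T − 15.781 = 2.9 × 4.6790, so T = 29.350 N.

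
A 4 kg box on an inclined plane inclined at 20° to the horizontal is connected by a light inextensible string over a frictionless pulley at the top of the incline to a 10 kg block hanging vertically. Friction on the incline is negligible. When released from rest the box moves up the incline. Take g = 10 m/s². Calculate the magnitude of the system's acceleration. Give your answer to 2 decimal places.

6.17 m/s²

For the box on the incline: the weight component along the slope is m₁g sin 20° = 4 × 10 × 0.3420 = 13.680 N and the normal force is N = m₁g cos 20° = 37.588 N.
Newton's second law for the box (up-slope positive): T − 13.680 = 4 a. For the hanging block (downward positive): 10 × 10 − T = 10 a.
Adding the two equations eliminates T: 86.320 = 14 a, so a = 6.1657 m/s².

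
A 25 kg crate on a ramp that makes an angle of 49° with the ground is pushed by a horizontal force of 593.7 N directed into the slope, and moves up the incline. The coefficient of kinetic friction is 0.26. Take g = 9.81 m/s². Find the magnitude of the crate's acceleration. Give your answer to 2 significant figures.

1.8 m/s²

The horizontal push has components F cos 49° = 593.7 × 0.6561 = 389.527 N up the incline and F sin 49° = 593.7 × 0.7547 = 448.065 N pressing into the surface.
The normal force is therefore N = mg cos 49° + F sin 49° = 160.909 + 448.065 = 608.974 N, and kinetic friction down the slope is μN = 0.26 × 608.974 = 158.333 N.
Along the incline: F cos 49° − mg sin 49° − μN = ma, so 389.527 − 185.090 − 158.333 = 25 a, giving a = 1.8442 m/s².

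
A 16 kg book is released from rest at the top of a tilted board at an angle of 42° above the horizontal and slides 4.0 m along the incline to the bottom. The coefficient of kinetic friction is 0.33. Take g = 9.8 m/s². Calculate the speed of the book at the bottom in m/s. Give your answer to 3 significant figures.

5.76 m/s

The weight component along the incline is mg sin 42° = 104.920 N and the normal force is N = mg cos 42° = 116.525 N.
Friction up the slope is f = μN = 0.33 × 116.525 = 38.453 N, so the net downslope force is 104.920 − 38.453 = 66.467 N and a = 66.467 / 16 = 4.1542 m/s².
Starting from rest over a distance of 4.0 m, v² = 2aL = 2 × 4.1542 × 4.0 = 33.2336, so v = 5.7649 m/s.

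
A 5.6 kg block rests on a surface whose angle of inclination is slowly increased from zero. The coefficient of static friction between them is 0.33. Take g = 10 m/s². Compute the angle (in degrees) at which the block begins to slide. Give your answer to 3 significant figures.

At the threshold of sliding, static friction is at its maximum μ_s N and exactly balances the weight component along the incline: mg sin θ = μ_s mg cos θ.
Hence tan θ = μ_s = 0.33, so θ = arctan(0.33) = 18.2629°.

18.3°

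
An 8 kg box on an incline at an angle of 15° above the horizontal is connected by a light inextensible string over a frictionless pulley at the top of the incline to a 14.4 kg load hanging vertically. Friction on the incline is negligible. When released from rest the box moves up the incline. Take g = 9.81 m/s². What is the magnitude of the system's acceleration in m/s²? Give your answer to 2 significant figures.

For the box on the incline: the weight component along the slope is m₁g sin 15° = 8 × 9.81 × 0.2588 = 20.311 N and the normal force is N = m₁g cos 15° = 75.806 N.
Newton's second law for the box (up-slope positive): T − 20.311 = 8 a. For the hanging load (downward positive): 14.4 × 9.81 − T = 14.4 a.
Adding the two equations eliminates T: 120.953 = 22.4 a, so a = 5.3997 m/s².

5.4 m/s²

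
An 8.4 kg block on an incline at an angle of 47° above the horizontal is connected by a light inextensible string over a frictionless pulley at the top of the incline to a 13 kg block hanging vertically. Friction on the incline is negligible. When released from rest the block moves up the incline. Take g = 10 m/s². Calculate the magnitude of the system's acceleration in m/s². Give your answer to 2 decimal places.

3.20 m/s²

For the block on the incline: the weight component along the slope is m₁g sin 47° = 8.4 × 10 × 0.7314 = 61.438 N and the normal force is N = m₁g cos 47° = 57.288 N.
Newton's second law for the block (up-slope positive): T − 61.438 = 8.4 a. For the hanging block (downward positive): 13 × 10 − T = 13 a.
Adding the two equations eliminates T: 68.562 = 21.4 a, so a = 3.2038 m/s².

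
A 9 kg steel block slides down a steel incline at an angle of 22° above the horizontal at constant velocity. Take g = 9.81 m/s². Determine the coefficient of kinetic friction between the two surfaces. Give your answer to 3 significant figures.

At constant velocity the net force along the incline is zero: mg sin 22° = μ mg cos 22°.
So μ = tan 22° = 0.3746 / 0.9272 = 0.4040.

0.404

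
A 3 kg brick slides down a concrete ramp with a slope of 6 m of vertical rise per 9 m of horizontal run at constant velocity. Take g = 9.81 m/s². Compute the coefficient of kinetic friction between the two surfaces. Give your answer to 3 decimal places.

0.667

At constant velocity the net force along the incline is zero: mg sin 33.69° = μ mg cos 33.69°.
So μ = tan 33.69° = 0.5547 / 0.8321 = 0.6666.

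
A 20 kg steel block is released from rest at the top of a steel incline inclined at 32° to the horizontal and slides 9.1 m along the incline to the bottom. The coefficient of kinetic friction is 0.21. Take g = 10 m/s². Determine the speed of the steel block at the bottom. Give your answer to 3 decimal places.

The weight component along the incline is mg sin 32° = 105.984 N and the normal force is N = mg cos 32° = 169.610 N.
Friction up the slope is f = μN = 0.21 × 169.610 = 35.618 N, so the net downslope force is 105.984 − 35.618 = 70.366 N and a = 70.366 / 20 = 3.5183 m/s².
Starting from rest over a distance of 9.1 m, v² = 2aL = 2 × 3.5183 × 9.1 = 64.0331, so v = 8.0021 m/s.

8.002 m/s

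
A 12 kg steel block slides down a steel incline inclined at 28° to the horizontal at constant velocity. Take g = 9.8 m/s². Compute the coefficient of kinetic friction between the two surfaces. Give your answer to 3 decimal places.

0.532

At constant velocity the net force along the incline is zero: mg sin 28° = μ mg cos 28°.
So μ = tan 28° = 0.4695 / 0.8829 = 0.5318.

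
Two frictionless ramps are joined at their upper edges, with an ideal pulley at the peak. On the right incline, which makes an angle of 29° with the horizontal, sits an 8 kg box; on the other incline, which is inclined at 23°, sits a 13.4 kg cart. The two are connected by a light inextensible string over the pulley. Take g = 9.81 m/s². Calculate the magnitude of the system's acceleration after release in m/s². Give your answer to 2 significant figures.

Resolve each weight along its own incline: the 8 kg mass has component 8 × 9.81 × sin 29° = 38.048 N down its slope, and the 13.4 kg mass has 13.4 × 9.81 × sin 23° = 51.363 N down its slope.
The 13.4 kg side's 51.363 N exceeds the other side's 38.048 N, so that mass slides down and the 8 kg mass slides up. Taking that direction as positive, Newton's second law for the whole system gives 51.363 − 38.048 = (8 + 13.4) a, so a = 13.315 / 21.4 = 0.6222 m/s².

0.62 m/s²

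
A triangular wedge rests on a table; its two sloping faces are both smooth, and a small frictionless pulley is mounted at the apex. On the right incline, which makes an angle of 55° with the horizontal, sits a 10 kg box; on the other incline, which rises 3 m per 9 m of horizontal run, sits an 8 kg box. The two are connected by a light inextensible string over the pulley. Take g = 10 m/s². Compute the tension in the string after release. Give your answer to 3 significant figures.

Resolve each weight along its own incline: the 10 kg mass has component 10 × 10 × sin 55° = 81.915 N down its slope, and the 8 kg mass has 8 × 10 × sin 18.43° = 25.298 N down its slope.
The 10 kg side's 81.915 N exceeds the other side's 25.298 N, so that mass slides down and the 8 kg mass slides up. Taking that direction as positive, Newton's second law for the whole system gives 81.915 − 25.298 = (10 + 8) a, so a = 56.617 / 18 = 3.1454 m/s².
For the 8 kg mass (up-slope positive): T − 25.298 = 8 × 3.1454, so T = 50.461 N.

50.5 N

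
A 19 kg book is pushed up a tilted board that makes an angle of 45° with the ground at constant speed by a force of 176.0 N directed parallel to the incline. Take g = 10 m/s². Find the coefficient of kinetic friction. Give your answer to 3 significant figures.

At constant speed ΣF = 0 along the incline. The applied 176.0 N acts up the slope; the weight component mg sin 45° = 134.350 N and kinetic friction μN both act down the slope.
So 176.0 = 134.350 + μ × 134.350, giving μ = (176.0 − 134.350) / 134.350 = 0.3100.

0.310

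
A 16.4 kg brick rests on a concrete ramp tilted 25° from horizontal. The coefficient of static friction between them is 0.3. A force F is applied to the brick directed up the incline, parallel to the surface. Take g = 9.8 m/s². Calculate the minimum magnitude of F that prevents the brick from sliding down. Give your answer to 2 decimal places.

The normal force is N = mg cos 25° = 145.662 N. With F at its minimum the brick is on the verge of sliding down, so static friction is at its maximum μ_s N = 0.3 × 145.662 = 43.699 N and acts up the slope.
Equilibrium along the incline: F + μ_s N = mg sin 25°, so F = 67.923 − 43.699 = 24.224 N.

24.22 N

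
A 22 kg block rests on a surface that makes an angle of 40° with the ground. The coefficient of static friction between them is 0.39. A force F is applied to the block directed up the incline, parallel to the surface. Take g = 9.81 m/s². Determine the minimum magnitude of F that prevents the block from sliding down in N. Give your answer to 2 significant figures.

74 N

The normal force is N = mg cos 40° = 165.328 N. With F at its minimum the block is on the verge of sliding down, so static friction is at its maximum μ_s N = 0.39 × 165.328 = 64.478 N and acts up the slope.
Equilibrium along the incline: F + μ_s N = mg sin 40°, so F = 138.726 − 64.478 = 74.248 N.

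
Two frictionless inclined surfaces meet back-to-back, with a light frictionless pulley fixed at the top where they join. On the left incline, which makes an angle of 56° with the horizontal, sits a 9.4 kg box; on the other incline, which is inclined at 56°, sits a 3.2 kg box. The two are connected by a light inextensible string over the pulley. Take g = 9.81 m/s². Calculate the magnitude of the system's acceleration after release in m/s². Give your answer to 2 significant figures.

4.0 m/s²

Resolve each weight along its own incline: the 9.4 kg mass has component 9.4 × 9.81 × sin 56° = 76.449 N down its slope, and the 3.2 kg mass has 3.2 × 9.81 × sin 56° = 26.025 N down its slope.
The 9.4 kg side's 76.449 N exceeds the other side's 26.025 N, so that mass slides down and the 3.2 kg mass slides up. Taking that direction as positive, Newton's second law for the whole system gives 76.449 − 26.025 = (9.4 + 3.2) a, so a = 50.424 / 12.6 = 4.0019 m/s².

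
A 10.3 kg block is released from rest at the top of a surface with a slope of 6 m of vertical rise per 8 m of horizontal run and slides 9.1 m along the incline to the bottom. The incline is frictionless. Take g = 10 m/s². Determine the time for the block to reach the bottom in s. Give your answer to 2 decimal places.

1.74 s

The weight component along the incline is mg sin 36.87° = 61.800 N and the normal force is N = mg cos 36.87° = 82.400 N.
With no friction, a = g sin 36.87° = 6.0000 m/s².
Starting from rest, L = ½at², so t = √(2L/a) = √(2 × 9.1 / 6.0000) = 1.7416 s.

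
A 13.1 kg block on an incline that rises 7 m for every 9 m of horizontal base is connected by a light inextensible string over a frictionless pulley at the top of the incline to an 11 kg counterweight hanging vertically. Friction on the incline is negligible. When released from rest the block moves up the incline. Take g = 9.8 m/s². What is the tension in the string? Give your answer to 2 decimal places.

94.57 N

For the block on the incline: the weight component along the slope is m₁g sin 37.87° = 13.1 × 9.8 × 0.6139 = 78.812 N and the normal force is N = m₁g cos 37.87° = 101.337 N.
Newton's second law for the block (up-slope positive): T − 78.812 = 13.1 a. For the hanging counterweight (downward positive): 11 × 9.8 − T = 11 a.
Adding the two equations eliminates T: 28.988 = 24.1 a, so a = 1.2028 m/s².
Then from the hanging counterweight's equation, T = 11 × (9.8 − 1.2028) = 94.569 N.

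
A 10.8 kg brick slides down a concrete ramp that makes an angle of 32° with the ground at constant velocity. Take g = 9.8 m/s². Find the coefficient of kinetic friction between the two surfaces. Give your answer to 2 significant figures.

At constant velocity the net force along the incline is zero: mg sin 32° = μ mg cos 32°.
So μ = tan 32° = 0.5299 / 0.8480 = 0.6249.

0.62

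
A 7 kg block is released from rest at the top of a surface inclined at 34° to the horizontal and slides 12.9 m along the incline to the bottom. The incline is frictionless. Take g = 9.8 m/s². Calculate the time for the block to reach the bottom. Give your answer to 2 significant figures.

2.2 s

The weight component along the incline is mg sin 34° = 38.361 N and the normal force is N = mg cos 34° = 56.872 N.
With no friction, a = g sin 34° = 5.4801 m/s².
Starting from rest, L = ½at², so t = √(2L/a) = √(2 × 12.9 / 5.4801) = 2.1698 s.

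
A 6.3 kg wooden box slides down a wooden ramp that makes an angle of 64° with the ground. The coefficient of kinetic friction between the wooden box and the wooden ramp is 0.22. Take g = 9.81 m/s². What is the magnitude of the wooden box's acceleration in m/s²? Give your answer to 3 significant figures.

Resolving the weight along the incline: the component pulling the wooden box down the slope is mg sin 64° = 6.3 × 9.81 × 0.8988 = 55.549 N, and the normal force is N = mg cos 64° = 6.3 × 9.81 × 0.4384 = 27.094 N.
Kinetic friction acts up the slope with magnitude f = μN = 0.22 × 27.094 = 5.961 N.
Net force along the incline is 55.549 − 5.961 = 49.588 N, so a = 49.588 / 6.3 = 7.8711 m/s².

7.87 m/s²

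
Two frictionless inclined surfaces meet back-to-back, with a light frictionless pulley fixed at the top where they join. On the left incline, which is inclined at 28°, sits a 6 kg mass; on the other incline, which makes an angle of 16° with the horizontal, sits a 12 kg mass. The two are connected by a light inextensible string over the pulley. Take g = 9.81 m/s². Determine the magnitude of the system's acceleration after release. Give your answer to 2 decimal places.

0.27 m/s²

Resolve each weight along its own incline: the 6 kg mass has component 6 × 9.81 × sin 28° = 27.633 N down its slope, and the 12 kg mass has 12 × 9.81 × sin 16° = 32.448 N down its slope.
The 12 kg side's 32.448 N exceeds the other side's 27.633 N, so that mass slides down and the 6 kg mass slides up. Taking that direction as positive, Newton's second law for the whole system gives 32.448 − 27.633 = (6 + 12) a, so a = 4.815 / 18 = 0.2675 m/s².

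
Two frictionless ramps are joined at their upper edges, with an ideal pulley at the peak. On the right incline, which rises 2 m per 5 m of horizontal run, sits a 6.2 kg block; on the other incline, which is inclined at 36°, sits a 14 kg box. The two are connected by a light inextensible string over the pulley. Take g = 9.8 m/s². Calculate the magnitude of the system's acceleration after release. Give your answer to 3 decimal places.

2.875 m/s²

Resolve each weight along its own incline: the 6.2 kg mass has component 6.2 × 9.8 × sin 21.80° = 22.566 N down its slope, and the 14 kg mass has 14 × 9.8 × sin 36° = 80.644 N down its slope.
The 14 kg side's 80.644 N exceeds the other side's 22.566 N, so that mass slides down and the 6.2 kg mass slides up. Taking that direction as positive, Newton's second law for the whole system gives 80.644 − 22.566 = (6.2 + 14) a, so a = 58.078 / 20.2 = 2.8751 m/s².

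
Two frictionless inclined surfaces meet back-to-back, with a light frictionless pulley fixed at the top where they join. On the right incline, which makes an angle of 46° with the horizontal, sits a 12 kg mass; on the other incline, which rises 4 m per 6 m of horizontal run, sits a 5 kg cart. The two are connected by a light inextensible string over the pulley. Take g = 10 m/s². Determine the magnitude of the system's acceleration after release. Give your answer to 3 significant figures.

3.45 m/s²

Resolve each weight along its own incline: the 12 kg mass has component 12 × 10 × sin 46° = 86.321 N down its slope, and the 5 kg mass has 5 × 10 × sin 33.69° = 27.735 N down its slope.
The 12 kg side's 86.321 N exceeds the other side's 27.735 N, so that mass slides down and the 5 kg mass slides up. Taking that direction as positive, Newton's second law for the whole system gives 86.321 − 27.735 = (12 + 5) a, so a = 58.586 / 17 = 3.4462 m/s².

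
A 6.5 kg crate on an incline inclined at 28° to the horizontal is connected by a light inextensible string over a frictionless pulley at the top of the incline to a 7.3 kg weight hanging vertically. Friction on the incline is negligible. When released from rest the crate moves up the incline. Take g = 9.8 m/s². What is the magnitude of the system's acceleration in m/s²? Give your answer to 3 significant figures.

For the crate on the incline: the weight component along the slope is m₁g sin 28° = 6.5 × 9.8 × 0.4695 = 29.907 N and the normal force is N = m₁g cos 28° = 56.244 N.
Newton's second law for the crate (up-slope positive): T − 29.907 = 6.5 a. For the hanging weight (downward positive): 7.3 × 9.8 − T = 7.3 a.
Adding the two equations eliminates T: 41.633 = 13.8 a, so a = 3.0169 m/s².

3.02 m/s²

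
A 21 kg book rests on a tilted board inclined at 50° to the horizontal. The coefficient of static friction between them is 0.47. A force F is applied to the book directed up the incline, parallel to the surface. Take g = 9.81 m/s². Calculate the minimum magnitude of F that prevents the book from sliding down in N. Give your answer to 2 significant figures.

96 N

The normal force is N = mg cos 50° = 132.421 N. With F at its minimum the book is on the verge of sliding down, so static friction is at its maximum μ_s N = 0.47 × 132.421 = 62.238 N and acts up the slope.
Equilibrium along the incline: F + μ_s N = mg sin 50°, so F = 157.813 − 62.238 = 95.575 N.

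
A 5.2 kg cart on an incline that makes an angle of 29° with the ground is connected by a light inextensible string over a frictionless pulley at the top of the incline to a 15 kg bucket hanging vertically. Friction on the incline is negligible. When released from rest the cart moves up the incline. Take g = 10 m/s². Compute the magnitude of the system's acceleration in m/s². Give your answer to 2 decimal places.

6.18 m/s²

For the cart on the incline: the weight component along the slope is m₁g sin 29° = 5.2 × 10 × 0.4848 = 25.210 N and the normal force is N = m₁g cos 29° = 45.480 N.
Newton's second law for the cart (up-slope positive): T − 25.210 = 5.2 a. For the hanging bucket (downward positive): 15 × 10 − T = 15 a.
Adding the two equations eliminates T: 124.790 = 20.2 a, so a = 6.1777 m/s².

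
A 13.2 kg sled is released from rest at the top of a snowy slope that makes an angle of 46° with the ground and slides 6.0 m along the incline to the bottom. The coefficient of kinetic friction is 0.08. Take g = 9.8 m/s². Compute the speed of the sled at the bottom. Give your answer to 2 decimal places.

The weight component along the incline is mg sin 46° = 93.054 N and the normal force is N = mg cos 46° = 89.861 N.
Friction up the slope is f = μN = 0.08 × 89.861 = 7.189 N, so the net downslope force is 93.054 − 7.189 = 85.865 N and a = 85.865 / 13.2 = 6.5049 m/s².
Starting from rest over a distance of 6.0 m, v² = 2aL = 2 × 6.5049 × 6.0 = 78.0588, so v = 8.8351 m/s.

8.84 m/s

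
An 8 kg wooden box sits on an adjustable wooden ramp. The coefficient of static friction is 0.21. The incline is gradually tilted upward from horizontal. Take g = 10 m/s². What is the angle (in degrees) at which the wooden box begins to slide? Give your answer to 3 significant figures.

At the threshold of sliding, static friction is at its maximum μ_s N and exactly balances the weight component along the incline: mg sin θ = μ_s mg cos θ.
Hence tan θ = μ_s = 0.21, so θ = arctan(0.21) = 11.8598°.

11.9°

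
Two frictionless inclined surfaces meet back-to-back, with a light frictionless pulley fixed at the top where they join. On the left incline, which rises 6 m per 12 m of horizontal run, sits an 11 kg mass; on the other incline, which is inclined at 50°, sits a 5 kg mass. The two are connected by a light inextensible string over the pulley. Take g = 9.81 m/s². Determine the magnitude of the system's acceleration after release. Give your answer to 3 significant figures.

Resolve each weight along its own incline: the 11 kg mass has component 11 × 9.81 × sin 26.57° = 48.259 N down its slope, and the 5 kg mass has 5 × 9.81 × sin 50° = 37.574 N down its slope.
The 11 kg side's 48.259 N exceeds the other side's 37.574 N, so that mass slides down and the 5 kg mass slides up. Taking that direction as positive, Newton's second law for the whole system gives 48.259 − 37.574 = (11 + 5) a, so a = 10.685 / 16 = 0.6678 m/s².

0.668 m/s²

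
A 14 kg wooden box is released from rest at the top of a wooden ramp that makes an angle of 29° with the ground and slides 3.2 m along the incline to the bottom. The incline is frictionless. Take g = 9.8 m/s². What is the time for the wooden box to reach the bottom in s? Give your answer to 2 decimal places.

1.16 s

The weight component along the incline is mg sin 29° = 66.516 N and the normal force is N = mg cos 29° = 119.998 N.
With no friction, a = g sin 29° = 4.7511 m/s².
Starting from rest, L = ½at², so t = √(2L/a) = √(2 × 3.2 / 4.7511) = 1.1606 s.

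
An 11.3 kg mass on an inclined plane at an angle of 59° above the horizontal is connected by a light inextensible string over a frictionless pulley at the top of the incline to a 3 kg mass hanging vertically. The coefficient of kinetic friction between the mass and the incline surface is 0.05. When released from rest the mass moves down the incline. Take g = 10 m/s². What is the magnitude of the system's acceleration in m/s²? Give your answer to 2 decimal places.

4.47 m/s²

For the mass on the incline: the weight component along the slope is m₁g sin 59° = 11.3 × 10 × 0.8572 = 96.864 N and the normal force is N = m₁g cos 59° = 58.199 N.
Kinetic friction opposes the mass's motion down the incline: f = μN = 0.05 × 58.199 = 2.910 N acting up the slope.
Newton's second law for the mass (down-slope positive): 96.864 − 2.910 − T = 11.3 a. For the hanging mass (upward positive): T − 3 × 10 = 3 a.
Adding the two equations eliminates T: 63.954 = 14.3 a, so a = 4.4723 m/s².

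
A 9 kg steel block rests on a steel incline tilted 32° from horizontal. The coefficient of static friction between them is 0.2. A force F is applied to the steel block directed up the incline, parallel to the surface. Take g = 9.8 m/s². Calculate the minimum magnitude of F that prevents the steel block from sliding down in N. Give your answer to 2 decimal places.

31.78 N

The normal force is N = mg cos 32° = 74.798 N. With F at its minimum the steel block is on the verge of sliding down, so static friction is at its maximum μ_s N = 0.2 × 74.798 = 14.960 N and acts up the slope.
Equilibrium along the incline: F + μ_s N = mg sin 32°, so F = 46.739 − 14.960 = 31.779 N.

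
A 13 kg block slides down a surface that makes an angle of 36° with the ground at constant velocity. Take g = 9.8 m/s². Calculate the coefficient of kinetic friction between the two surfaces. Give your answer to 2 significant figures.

At constant velocity the net force along the incline is zero: mg sin 36° = μ mg cos 36°.
So μ = tan 36° = 0.5878 / 0.8090 = 0.7266.

0.73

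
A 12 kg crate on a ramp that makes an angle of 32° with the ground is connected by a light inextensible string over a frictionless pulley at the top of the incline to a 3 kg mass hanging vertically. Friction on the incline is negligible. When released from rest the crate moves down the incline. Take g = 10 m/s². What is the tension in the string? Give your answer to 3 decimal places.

36.718 N

For the crate on the incline: the weight component along the slope is m₁g sin 32° = 12 × 10 × 0.5299 = 63.588 N and the normal force is N = m₁g cos 32° = 101.766 N.
Newton's second law for the crate (down-slope positive): 63.588 − T = 12 a. For the hanging mass (upward positive): T − 3 × 10 = 3 a.
Adding the two equations eliminates T: 33.588 = 15 a, so a = 2.2392 m/s².
Then from the hanging mass's equation, T = 3 × (10 + 2.2392) = 36.718 N.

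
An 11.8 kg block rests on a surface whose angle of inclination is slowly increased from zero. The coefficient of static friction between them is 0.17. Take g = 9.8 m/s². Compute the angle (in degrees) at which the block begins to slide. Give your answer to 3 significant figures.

At the threshold of sliding, static friction is at its maximum μ_s N and exactly balances the weight component along the incline: mg sin θ = μ_s mg cos θ.
Hence tan θ = μ_s = 0.17, so θ = arctan(0.17) = 9.6480°.

9.65°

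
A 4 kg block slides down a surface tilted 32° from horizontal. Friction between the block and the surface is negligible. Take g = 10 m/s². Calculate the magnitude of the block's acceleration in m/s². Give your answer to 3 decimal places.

Resolving the weight along the incline: the component pulling the block down the slope is mg sin 32° = 4 × 10 × 0.5299 = 21.196 N, and the normal force is N = mg cos 32° = 4 × 10 × 0.8480 = 33.920 N.
With no friction the net force along the incline is 21.196 N, so a = g sin 32° = 21.196 / 4 = 5.2990 m/s².

5.299 m/s²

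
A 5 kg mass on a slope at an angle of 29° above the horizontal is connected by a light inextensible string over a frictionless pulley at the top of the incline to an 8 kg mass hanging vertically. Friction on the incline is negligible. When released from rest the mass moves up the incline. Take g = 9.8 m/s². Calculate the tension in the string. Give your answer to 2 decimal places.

For the mass on the incline: the weight component along the slope is m₁g sin 29° = 5 × 9.8 × 0.4848 = 23.755 N and the normal force is N = m₁g cos 29° = 42.856 N.
Newton's second law for the mass (up-slope positive): T − 23.755 = 5 a. For the hanging mass (downward positive): 8 × 9.8 − T = 8 a.
Adding the two equations eliminates T: 54.645 = 13 a, so a = 4.2035 m/s².
Then from the hanging mass's equation, T = 8 × (9.8 − 4.2035) = 44.772 N.

44.77 N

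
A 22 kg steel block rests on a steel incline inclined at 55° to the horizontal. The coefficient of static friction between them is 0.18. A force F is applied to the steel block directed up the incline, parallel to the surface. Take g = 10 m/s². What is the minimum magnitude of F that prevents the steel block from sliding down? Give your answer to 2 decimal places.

The normal force is N = mg cos 55° = 126.187 N. With F at its minimum the steel block is on the verge of sliding down, so static friction is at its maximum μ_s N = 0.18 × 126.187 = 22.714 N and acts up the slope.
Equilibrium along the incline: F + μ_s N = mg sin 55°, so F = 180.213 − 22.714 = 157.499 N.

157.50 N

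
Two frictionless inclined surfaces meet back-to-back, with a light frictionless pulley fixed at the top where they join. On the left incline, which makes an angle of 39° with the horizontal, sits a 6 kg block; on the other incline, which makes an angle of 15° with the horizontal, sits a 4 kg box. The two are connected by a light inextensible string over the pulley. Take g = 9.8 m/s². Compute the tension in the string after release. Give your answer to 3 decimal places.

Resolve each weight along its own incline: the 6 kg mass has component 6 × 9.8 × sin 39° = 37.004 N down its slope, and the 4 kg mass has 4 × 9.8 × sin 15° = 10.146 N down its slope.
The 6 kg side's 37.004 N exceeds the other side's 10.146 N, so that mass slides down and the 4 kg mass slides up. Taking that direction as positive, Newton's second law for the whole system gives 37.004 − 10.146 = (6 + 4) a, so a = 26.858 / 10 = 2.6858 m/s².
For the 4 kg mass (up-slope positive): T − 10.146 = 4 × 2.6858, so T = 20.889 N.

20.889 N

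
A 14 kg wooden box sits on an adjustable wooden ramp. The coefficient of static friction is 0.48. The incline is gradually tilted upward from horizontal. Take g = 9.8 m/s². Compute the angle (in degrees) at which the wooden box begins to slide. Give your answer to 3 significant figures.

At the threshold of sliding, static friction is at its maximum μ_s N and exactly balances the weight component along the incline: mg sin θ = μ_s mg cos θ.
Hence tan θ = μ_s = 0.48, so θ = arctan(0.48) = 25.6410°.

25.6°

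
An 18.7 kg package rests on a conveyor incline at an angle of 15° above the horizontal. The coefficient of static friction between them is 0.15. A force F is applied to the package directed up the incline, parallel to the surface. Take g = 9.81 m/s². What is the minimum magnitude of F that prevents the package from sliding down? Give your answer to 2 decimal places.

The normal force is N = mg cos 15° = 177.196 N. With F at its minimum the package is on the verge of sliding down, so static friction is at its maximum μ_s N = 0.15 × 177.196 = 26.579 N and acts up the slope.
Equilibrium along the incline: F + μ_s N = mg sin 15°, so F = 47.480 − 26.579 = 20.901 N.

20.90 N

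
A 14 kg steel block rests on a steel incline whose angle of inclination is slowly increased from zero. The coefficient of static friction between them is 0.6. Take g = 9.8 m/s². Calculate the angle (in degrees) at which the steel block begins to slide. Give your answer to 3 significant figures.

At the threshold of sliding, static friction is at its maximum μ_s N and exactly balances the weight component along the incline: mg sin θ = μ_s mg cos θ.
Hence tan θ = μ_s = 0.6, so θ = arctan(0.6) = 30.9638°.

31.0°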